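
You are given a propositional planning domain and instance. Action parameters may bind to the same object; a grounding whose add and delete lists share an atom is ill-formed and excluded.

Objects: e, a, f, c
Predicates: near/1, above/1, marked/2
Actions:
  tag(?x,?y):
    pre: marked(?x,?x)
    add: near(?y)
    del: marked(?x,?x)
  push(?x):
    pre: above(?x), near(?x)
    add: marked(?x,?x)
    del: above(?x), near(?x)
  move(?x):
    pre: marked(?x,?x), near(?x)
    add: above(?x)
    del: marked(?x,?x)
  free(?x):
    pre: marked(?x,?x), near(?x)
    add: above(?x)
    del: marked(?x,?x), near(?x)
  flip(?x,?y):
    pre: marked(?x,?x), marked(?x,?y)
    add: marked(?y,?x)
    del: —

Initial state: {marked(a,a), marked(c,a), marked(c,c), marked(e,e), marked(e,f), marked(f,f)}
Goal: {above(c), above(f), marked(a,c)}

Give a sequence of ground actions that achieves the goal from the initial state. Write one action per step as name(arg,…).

1. tag(e,f)  →  {marked(a,a), marked(c,a), marked(c,c), marked(e,f), marked(f,f), near(f)}
2. tag(a,c)  →  {marked(c,a), marked(c,c), marked(e,f), marked(f,f), near(c), near(f)}
3. move(f)  →  {above(f), marked(c,a), marked(c,c), marked(e,f), near(c), near(f)}
4. flip(c,a)  →  {above(f), marked(a,c), marked(c,a), marked(c,c), marked(e,f), near(c), near(f)}
5. move(c)  →  {above(c), above(f), marked(a,c), marked(c,a), marked(e,f), near(c), near(f)}

tag(e,f); tag(a,c); move(f); flip(c,a); move(c)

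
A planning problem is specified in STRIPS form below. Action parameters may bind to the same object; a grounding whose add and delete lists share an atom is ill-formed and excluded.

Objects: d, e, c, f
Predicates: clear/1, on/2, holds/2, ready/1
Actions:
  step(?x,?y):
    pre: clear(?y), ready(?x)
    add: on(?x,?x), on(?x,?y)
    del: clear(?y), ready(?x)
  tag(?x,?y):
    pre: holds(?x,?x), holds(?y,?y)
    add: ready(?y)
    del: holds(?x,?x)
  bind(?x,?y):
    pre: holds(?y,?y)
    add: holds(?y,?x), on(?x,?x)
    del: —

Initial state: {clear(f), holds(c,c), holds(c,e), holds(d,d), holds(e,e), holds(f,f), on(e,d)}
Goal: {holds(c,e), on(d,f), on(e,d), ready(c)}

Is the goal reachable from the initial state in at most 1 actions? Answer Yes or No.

1. tag(d,d)  →  {clear(f), holds(c,c), holds(c,e), holds(e,e), holds(f,f), on(e,d), ready(d)}
2. step(d,f)  →  {holds(c,c), holds(c,e), holds(e,e), holds(f,f), on(d,d), on(d,f), on(e,d)}
3. tag(e,c)  →  {holds(c,c), holds(c,e), holds(f,f), on(d,d), on(d,f), on(e,d), ready(c)}
optimal plan length = 3; 3 > 1

No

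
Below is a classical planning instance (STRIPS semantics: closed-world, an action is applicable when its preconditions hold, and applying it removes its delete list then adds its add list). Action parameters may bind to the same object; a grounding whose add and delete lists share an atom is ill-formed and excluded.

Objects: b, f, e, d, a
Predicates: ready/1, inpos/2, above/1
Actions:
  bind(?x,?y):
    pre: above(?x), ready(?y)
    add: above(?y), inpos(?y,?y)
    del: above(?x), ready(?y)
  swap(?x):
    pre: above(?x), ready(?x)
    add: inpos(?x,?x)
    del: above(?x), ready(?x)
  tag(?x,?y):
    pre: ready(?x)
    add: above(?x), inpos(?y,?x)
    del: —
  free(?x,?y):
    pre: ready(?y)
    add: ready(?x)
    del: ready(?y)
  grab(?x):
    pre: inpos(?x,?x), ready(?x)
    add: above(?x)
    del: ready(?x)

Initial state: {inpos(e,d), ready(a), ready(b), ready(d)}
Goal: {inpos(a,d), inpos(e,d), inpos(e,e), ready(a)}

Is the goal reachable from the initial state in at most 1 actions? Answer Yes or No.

1. tag(d,a)  →  {above(d), inpos(a,d), inpos(e,d), ready(a), ready(b), ready(d)}
2. free(e,b)  →  {above(d), inpos(a,d), inpos(e,d), ready(a), ready(d), ready(e)}
3. bind(d,e)  →  {above(e), inpos(a,d), inpos(e,d), inpos(e,e), ready(a), ready(d)}
optimal plan length = 3; 3 > 1

No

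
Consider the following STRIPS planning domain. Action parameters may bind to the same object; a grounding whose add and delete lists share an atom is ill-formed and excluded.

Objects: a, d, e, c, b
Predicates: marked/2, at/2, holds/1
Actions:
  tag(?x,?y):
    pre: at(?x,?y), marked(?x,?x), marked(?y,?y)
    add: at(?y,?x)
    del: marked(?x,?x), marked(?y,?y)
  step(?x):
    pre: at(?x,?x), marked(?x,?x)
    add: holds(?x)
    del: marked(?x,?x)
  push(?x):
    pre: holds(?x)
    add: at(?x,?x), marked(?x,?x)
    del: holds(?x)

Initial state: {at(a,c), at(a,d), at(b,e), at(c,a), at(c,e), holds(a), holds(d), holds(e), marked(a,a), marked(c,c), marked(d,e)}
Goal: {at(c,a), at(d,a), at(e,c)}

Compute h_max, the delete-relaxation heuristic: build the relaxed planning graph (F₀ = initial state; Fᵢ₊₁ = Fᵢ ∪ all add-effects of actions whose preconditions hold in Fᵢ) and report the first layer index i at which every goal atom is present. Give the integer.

F0 = init (11 atoms)
F1 = F0 ∪ {at(a,a), at(d,d), at(e,e), marked(d,d), marked(e,e)}  (16 atoms)
F2 = F1 ∪ {at(d,a), at(e,c)}  (18 atoms)
goal ⊆ F2  ⇒  h_max = 2

2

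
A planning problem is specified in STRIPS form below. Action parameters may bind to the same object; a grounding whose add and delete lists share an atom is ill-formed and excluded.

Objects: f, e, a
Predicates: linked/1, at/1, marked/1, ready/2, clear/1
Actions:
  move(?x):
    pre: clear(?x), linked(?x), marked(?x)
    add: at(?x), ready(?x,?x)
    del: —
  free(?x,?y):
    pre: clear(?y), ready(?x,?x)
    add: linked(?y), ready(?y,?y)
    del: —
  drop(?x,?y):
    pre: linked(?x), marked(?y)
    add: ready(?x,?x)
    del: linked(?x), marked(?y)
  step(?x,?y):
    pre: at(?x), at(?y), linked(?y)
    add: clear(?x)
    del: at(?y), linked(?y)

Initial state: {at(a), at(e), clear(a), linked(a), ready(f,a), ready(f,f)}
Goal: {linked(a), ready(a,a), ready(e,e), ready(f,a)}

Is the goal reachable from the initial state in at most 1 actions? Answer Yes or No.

1. step(e,a)  →  {at(e), clear(a), clear(e), ready(f,a), ready(f,f)}
2. free(f,e)  →  {at(e), clear(a), clear(e), linked(e), ready(e,e), ready(f,a), ready(f,f)}
3. free(f,a)  →  {at(e), clear(a), clear(e), linked(a), linked(e), ready(a,a), ready(e,e), ready(f,a), ready(f,f)}
optimal plan length = 3; 3 > 1

No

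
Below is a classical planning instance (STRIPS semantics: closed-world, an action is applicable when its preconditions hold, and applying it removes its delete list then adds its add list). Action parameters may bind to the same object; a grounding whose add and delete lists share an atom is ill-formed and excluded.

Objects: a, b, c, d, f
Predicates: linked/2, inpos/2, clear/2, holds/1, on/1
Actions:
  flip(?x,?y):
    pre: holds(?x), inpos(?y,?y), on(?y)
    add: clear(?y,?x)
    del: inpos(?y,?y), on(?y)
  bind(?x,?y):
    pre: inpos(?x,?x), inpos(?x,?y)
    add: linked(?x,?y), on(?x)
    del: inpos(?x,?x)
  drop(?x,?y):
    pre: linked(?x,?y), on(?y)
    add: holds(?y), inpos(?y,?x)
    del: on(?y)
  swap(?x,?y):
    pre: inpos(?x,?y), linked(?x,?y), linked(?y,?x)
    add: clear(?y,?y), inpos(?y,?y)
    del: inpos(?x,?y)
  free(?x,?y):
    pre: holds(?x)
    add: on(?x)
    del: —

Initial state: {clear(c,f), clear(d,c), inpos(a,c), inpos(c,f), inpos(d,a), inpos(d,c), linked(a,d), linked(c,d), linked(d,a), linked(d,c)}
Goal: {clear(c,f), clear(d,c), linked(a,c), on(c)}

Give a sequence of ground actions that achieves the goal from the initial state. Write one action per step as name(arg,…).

1. swap(d,a)  →  {clear(a,a), clear(c,f), clear(d,c), inpos(a,a), inpos(a,c), inpos(c,f), inpos(d,c), linked(a,d), linked(c,d), linked(d,a), linked(d,c)}
2. bind(a,c)  →  {clear(a,a), clear(c,f), clear(d,c), inpos(a,c), inpos(c,f), inpos(d,c), linked(a,c), linked(a,d), linked(c,d), linked(d,a), linked(d,c), on(a)}
3. swap(d,c)  →  {clear(a,a), clear(c,c), clear(c,f), clear(d,c), inpos(a,c), inpos(c,c), inpos(c,f), linked(a,c), linked(a,d), linked(c,d), linked(d,a), linked(d,c), on(a)}
4. bind(c,c)  →  {clear(a,a), clear(c,c), clear(c,f), clear(d,c), inpos(a,c), inpos(c,f), linked(a,c), linked(a,d), linked(c,c), linked(c,d), linked(d,a), linked(d,c), on(a), on(c)}

swap(d,a); bind(a,c); swap(d,c); bind(c,c)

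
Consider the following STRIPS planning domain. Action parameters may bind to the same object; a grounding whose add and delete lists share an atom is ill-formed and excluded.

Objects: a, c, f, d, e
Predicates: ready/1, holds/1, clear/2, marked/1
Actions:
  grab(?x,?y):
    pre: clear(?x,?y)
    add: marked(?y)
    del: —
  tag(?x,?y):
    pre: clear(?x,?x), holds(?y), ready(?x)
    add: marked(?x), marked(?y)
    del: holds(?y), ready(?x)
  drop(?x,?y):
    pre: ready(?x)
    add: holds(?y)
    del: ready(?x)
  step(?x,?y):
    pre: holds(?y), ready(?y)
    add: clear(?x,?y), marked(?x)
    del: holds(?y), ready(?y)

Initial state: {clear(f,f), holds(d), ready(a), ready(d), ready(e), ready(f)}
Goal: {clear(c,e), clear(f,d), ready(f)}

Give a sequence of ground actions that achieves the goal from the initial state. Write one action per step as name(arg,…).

1. drop(a,e)  →  {clear(f,f), holds(d), holds(e), ready(d), ready(e), ready(f)}
2. step(c,e)  →  {clear(c,e), clear(f,f), holds(d), marked(c), ready(d), ready(f)}
3. step(f,d)  →  {clear(c,e), clear(f,d), clear(f,f), marked(c), marked(f), ready(f)}

drop(a,e); step(c,e); step(f,d)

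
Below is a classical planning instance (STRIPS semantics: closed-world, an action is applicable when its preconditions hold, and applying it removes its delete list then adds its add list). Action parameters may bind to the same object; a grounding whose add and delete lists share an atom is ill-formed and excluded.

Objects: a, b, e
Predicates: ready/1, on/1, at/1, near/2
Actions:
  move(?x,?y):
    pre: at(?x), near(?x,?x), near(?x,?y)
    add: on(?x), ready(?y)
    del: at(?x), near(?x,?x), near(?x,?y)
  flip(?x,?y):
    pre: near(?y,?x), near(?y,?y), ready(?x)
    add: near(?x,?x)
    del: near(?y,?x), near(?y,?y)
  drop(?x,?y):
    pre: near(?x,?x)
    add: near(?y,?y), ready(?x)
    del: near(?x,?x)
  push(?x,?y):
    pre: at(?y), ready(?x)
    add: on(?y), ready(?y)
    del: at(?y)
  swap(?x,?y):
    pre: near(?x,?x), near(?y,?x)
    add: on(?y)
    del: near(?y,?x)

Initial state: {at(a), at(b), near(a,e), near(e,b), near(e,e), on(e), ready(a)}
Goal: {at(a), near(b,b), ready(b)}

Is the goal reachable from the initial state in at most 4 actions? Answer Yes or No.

1. drop(e,b)  →  {at(a), at(b), near(a,e), near(b,b), near(e,b), on(e), ready(a), ready(e)}
2. push(a,b)  →  {at(a), near(a,e), near(b,b), near(e,b), on(b), on(e), ready(a), ready(b), ready(e)}
optimal plan length = 2; 2 ≤ 4

Yes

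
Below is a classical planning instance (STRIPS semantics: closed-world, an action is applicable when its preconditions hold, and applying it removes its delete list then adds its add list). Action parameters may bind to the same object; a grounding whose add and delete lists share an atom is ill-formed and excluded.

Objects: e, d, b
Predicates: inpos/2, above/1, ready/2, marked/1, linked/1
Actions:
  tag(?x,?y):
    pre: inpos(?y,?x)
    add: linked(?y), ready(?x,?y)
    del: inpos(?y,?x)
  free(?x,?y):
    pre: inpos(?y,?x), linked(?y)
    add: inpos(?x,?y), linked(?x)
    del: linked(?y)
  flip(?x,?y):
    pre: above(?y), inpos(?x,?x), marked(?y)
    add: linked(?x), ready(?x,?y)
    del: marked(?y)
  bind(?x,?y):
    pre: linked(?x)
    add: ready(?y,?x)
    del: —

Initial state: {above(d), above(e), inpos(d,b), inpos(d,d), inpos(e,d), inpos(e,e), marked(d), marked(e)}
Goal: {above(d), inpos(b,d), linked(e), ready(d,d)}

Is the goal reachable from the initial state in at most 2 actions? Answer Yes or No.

1. tag(e,e)  →  {above(d), above(e), inpos(d,b), inpos(d,d), inpos(e,d), linked(e), marked(d), marked(e), ready(e,e)}
2. tag(d,d)  →  {above(d), above(e), inpos(d,b), inpos(e,d), linked(d), linked(e), marked(d), marked(e), ready(d,d), ready(e,e)}
3. free(b,d)  →  {above(d), above(e), inpos(b,d), inpos(d,b), inpos(e,d), linked(b), linked(e), marked(d), marked(e), ready(d,d), ready(e,e)}
optimal plan length = 3; 3 > 2

No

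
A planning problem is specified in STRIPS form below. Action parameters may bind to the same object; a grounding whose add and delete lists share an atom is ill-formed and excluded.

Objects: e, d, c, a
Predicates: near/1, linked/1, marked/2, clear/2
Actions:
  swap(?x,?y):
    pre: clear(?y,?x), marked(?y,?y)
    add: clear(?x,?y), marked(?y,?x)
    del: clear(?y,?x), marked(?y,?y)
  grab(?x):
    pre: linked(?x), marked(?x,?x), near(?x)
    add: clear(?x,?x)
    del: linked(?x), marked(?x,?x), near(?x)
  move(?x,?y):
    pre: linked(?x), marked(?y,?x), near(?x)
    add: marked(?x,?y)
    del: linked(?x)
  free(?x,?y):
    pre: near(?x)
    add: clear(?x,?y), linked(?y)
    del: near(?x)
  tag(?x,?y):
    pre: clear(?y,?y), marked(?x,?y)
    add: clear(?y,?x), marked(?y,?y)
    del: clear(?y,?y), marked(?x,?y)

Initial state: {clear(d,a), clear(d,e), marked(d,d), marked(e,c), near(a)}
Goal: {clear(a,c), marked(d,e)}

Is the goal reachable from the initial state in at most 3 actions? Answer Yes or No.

1. swap(e,d)  →  {clear(d,a), clear(e,d), marked(d,e), marked(e,c), near(a)}
2. free(a,c)  →  {clear(a,c), clear(d,a), clear(e,d), linked(c), marked(d,e), marked(e,c)}
optimal plan length = 2; 2 ≤ 3

Yes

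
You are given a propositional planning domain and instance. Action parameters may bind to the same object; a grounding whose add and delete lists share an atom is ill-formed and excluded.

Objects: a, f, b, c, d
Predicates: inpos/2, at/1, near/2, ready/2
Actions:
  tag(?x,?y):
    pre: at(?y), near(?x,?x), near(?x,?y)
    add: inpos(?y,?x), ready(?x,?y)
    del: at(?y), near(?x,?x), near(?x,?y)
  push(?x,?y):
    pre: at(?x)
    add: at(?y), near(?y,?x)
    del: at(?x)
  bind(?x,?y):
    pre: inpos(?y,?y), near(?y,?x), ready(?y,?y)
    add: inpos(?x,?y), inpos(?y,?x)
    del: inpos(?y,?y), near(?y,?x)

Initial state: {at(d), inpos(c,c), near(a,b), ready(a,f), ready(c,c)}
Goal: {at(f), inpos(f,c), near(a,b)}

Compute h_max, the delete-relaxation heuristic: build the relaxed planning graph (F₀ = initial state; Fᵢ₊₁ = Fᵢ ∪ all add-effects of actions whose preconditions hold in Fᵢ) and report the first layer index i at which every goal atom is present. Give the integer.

3

F0 = init (5 atoms)
F1 = F0 ∪ {at(a), at(b), at(c), at(f), near(a,d), near(b,d), near(c,d), near(f,d)}  (13 atoms)
F2 = F1 ∪ {inpos(c,d), inpos(d,c), near(a,c), near(a,f), near(b,a), near(b,c), near(b,f), near(c,a), near(c,b), near(c,f), near(d,a), near(d,b), near(d,c), near(d,f), near(f,a), near(f,b), near(f,c)}  (30 atoms)
F3 = F2 ∪ {inpos(a,c), inpos(b,c), inpos(c,a), inpos(c,b), inpos(c,f), inpos(f,c)}  (36 atoms)
goal ⊆ F3  ⇒  h_max = 3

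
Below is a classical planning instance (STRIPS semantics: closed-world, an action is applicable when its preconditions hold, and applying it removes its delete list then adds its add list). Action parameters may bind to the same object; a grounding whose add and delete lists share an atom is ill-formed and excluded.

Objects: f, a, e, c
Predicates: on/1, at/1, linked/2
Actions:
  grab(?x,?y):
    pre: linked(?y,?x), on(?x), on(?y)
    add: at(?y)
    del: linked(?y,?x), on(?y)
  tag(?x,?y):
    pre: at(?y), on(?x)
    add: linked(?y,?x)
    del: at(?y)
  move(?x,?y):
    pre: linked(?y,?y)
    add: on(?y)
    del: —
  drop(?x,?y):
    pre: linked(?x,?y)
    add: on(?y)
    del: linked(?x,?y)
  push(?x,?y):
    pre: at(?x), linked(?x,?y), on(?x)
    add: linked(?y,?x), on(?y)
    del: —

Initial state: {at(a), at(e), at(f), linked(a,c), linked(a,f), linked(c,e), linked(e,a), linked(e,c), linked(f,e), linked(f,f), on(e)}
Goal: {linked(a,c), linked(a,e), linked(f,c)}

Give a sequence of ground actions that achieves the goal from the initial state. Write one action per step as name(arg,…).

1. tag(e,a)  →  {at(e), at(f), linked(a,c), linked(a,e), linked(a,f), linked(c,e), linked(e,a), linked(e,c), linked(f,e), linked(f,f), on(e)}
2. drop(e,c)  →  {at(e), at(f), linked(a,c), linked(a,e), linked(a,f), linked(c,e), linked(e,a), linked(f,e), linked(f,f), on(c), on(e)}
3. tag(c,f)  →  {at(e), linked(a,c), linked(a,e), linked(a,f), linked(c,e), linked(e,a), linked(f,c), linked(f,e), linked(f,f), on(c), on(e)}

tag(e,a); drop(e,c); tag(c,f)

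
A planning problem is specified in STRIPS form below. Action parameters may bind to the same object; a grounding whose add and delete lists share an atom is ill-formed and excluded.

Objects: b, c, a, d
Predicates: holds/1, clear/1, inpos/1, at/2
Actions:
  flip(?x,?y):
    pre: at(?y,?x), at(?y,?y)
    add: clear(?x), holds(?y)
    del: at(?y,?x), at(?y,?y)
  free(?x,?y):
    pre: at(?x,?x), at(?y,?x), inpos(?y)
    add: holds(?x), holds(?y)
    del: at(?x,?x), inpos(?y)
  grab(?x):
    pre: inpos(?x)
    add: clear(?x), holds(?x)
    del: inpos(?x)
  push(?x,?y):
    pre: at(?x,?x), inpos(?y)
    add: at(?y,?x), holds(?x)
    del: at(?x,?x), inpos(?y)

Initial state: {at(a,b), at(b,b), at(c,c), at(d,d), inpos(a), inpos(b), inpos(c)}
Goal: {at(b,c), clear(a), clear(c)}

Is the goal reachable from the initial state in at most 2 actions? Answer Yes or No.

1. grab(c)  →  {at(a,b), at(b,b), at(c,c), at(d,d), clear(c), holds(c), inpos(a), inpos(b)}
2. grab(a)  →  {at(a,b), at(b,b), at(c,c), at(d,d), clear(a), clear(c), holds(a), holds(c), inpos(b)}
3. push(c,b)  →  {at(a,b), at(b,b), at(b,c), at(d,d), clear(a), clear(c), holds(a), holds(c)}
optimal plan length = 3; 3 > 2

No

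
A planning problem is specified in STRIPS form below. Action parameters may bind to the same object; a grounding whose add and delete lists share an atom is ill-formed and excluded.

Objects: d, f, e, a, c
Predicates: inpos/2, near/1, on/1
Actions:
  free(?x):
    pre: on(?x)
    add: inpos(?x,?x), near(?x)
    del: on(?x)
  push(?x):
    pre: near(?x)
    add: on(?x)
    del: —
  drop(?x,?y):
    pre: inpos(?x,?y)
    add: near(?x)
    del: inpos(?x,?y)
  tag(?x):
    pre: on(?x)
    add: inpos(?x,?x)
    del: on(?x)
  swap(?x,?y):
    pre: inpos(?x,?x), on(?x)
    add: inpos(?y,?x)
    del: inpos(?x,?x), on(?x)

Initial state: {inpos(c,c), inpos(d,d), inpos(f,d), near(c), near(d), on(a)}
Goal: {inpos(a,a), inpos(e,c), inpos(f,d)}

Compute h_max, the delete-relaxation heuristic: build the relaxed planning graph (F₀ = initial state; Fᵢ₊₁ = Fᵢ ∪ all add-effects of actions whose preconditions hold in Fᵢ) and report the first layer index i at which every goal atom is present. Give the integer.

F0 = init (6 atoms)
F1 = F0 ∪ {inpos(a,a), near(a), near(f), on(c), on(d)}  (11 atoms)
F2 = F1 ∪ {inpos(a,c), inpos(a,d), inpos(c,a), inpos(c,d), inpos(d,a), inpos(d,c), inpos(e,a), inpos(e,c), inpos(e,d), inpos(f,a), inpos(f,c), on(f)}  (23 atoms)
goal ⊆ F2  ⇒  h_max = 2

2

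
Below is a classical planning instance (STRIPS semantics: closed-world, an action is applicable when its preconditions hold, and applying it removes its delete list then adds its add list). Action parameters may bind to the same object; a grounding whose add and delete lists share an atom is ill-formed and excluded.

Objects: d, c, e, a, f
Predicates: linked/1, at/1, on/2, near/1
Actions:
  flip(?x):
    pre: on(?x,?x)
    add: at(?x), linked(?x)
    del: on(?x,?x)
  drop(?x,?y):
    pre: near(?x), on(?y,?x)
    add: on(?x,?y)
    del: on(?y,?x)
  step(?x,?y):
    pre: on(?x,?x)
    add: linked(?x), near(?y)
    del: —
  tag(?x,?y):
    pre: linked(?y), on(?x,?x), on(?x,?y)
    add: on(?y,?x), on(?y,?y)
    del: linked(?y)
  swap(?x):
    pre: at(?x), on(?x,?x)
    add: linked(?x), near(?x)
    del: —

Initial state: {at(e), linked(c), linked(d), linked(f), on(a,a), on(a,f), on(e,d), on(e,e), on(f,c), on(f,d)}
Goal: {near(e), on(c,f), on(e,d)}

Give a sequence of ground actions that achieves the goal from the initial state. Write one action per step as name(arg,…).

step(e,c); drop(c,f); step(e,e)

1. step(e,c)  →  {at(e), linked(c), linked(d), linked(e), linked(f), near(c), on(a,a), on(a,f), on(e,d), on(e,e), on(f,c), on(f,d)}
2. drop(c,f)  →  {at(e), linked(c), linked(d), linked(e), linked(f), near(c), on(a,a), on(a,f), on(c,f), on(e,d), on(e,e), on(f,d)}
3. step(e,e)  →  {at(e), linked(c), linked(d), linked(e), linked(f), near(c), near(e), on(a,a), on(a,f), on(c,f), on(e,d), on(e,e), on(f,d)}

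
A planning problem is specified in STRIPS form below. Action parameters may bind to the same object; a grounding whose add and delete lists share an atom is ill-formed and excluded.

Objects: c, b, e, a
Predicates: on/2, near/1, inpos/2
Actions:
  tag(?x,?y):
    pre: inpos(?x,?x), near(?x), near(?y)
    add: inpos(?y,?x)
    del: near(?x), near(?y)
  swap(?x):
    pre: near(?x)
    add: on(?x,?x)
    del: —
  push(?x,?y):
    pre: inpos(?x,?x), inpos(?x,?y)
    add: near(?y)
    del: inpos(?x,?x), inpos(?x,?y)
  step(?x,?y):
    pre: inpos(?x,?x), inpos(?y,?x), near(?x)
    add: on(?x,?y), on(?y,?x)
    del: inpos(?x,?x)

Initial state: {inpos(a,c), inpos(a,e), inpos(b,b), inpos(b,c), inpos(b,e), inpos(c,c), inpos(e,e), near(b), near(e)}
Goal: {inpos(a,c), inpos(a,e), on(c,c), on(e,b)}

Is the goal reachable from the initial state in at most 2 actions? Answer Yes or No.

No

1. push(c,c)  →  {inpos(a,c), inpos(a,e), inpos(b,b), inpos(b,c), inpos(b,e), inpos(e,e), near(b), near(c), near(e)}
2. swap(c)  →  {inpos(a,c), inpos(a,e), inpos(b,b), inpos(b,c), inpos(b,e), inpos(e,e), near(b), near(c), near(e), on(c,c)}
3. step(e,b)  →  {inpos(a,c), inpos(a,e), inpos(b,b), inpos(b,c), inpos(b,e), near(b), near(c), near(e), on(b,e), on(c,c), on(e,b)}
optimal plan length = 3; 3 > 2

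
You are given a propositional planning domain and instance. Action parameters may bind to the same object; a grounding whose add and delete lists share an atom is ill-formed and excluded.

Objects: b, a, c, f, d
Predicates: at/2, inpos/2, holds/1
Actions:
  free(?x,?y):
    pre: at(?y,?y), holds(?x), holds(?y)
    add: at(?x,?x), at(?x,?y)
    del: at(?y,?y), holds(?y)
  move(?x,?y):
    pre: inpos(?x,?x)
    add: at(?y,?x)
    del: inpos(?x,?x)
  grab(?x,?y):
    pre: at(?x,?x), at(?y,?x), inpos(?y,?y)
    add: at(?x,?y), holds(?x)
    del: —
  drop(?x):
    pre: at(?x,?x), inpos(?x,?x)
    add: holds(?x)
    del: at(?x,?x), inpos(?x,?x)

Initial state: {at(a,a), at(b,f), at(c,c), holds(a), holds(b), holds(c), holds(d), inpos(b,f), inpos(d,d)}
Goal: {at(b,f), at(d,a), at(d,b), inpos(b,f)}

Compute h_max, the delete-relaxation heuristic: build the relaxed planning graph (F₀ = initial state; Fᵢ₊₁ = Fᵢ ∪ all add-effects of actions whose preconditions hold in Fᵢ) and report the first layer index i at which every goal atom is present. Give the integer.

2

F0 = init (9 atoms)
F1 = F0 ∪ {at(a,c), at(a,d), at(b,a), at(b,b), at(b,c), at(b,d), at(c,a), at(c,d), at(d,a), at(d,c), at(d,d), at(f,d)}  (21 atoms)
F2 = F1 ∪ {at(a,b), at(c,b), at(d,b)}  (24 atoms)
goal ⊆ F2  ⇒  h_max = 2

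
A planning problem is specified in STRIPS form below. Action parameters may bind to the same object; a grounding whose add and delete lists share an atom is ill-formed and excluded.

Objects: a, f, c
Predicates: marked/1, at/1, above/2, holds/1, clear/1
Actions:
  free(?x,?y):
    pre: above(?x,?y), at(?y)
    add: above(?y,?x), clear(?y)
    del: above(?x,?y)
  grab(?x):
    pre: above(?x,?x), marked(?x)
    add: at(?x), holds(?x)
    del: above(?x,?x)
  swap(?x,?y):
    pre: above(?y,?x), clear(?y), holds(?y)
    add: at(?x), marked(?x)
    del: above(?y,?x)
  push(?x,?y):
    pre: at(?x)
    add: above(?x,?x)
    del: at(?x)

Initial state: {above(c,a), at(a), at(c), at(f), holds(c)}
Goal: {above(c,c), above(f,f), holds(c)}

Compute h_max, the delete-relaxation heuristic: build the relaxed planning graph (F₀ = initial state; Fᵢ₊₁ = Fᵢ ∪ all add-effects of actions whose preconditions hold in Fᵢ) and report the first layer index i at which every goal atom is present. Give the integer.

F0 = init (5 atoms)
F1 = F0 ∪ {above(a,a), above(a,c), above(c,c), above(f,f), clear(a)}  (10 atoms)
goal ⊆ F1  ⇒  h_max = 1

1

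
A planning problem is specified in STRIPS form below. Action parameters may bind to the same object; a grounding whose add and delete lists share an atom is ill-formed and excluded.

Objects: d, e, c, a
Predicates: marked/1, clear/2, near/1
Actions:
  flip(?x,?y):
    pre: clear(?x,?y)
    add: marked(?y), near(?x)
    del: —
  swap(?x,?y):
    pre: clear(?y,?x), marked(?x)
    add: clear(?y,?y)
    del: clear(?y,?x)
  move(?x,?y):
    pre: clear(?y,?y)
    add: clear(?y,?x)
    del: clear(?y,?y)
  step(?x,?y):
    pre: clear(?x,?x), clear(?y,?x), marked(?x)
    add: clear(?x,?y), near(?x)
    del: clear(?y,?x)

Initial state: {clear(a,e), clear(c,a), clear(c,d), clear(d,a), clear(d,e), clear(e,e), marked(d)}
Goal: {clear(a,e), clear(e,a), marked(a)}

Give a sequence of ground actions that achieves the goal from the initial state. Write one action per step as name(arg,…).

flip(d,a); move(a,e)

1. flip(d,a)  →  {clear(a,e), clear(c,a), clear(c,d), clear(d,a), clear(d,e), clear(e,e), marked(a), marked(d), near(d)}
2. move(a,e)  →  {clear(a,e), clear(c,a), clear(c,d), clear(d,a), clear(d,e), clear(e,a), marked(a), marked(d), near(d)}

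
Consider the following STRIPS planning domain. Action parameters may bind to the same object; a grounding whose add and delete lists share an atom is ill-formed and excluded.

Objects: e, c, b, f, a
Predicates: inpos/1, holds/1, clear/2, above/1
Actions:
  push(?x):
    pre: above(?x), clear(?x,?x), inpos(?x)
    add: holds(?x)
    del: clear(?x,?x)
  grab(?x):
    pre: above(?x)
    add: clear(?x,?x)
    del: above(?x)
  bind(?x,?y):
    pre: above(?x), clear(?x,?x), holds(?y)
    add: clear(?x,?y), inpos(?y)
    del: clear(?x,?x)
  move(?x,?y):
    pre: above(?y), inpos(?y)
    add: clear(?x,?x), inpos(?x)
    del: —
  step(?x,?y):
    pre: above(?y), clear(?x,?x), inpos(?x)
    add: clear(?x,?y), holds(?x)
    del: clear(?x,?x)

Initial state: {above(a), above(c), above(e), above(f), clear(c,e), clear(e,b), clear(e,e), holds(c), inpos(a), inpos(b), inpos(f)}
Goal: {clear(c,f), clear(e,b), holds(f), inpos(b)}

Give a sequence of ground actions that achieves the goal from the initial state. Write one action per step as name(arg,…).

1. grab(f)  →  {above(a), above(c), above(e), clear(c,e), clear(e,b), clear(e,e), clear(f,f), holds(c), inpos(a), inpos(b), inpos(f)}
2. move(c,a)  →  {above(a), above(c), above(e), clear(c,c), clear(c,e), clear(e,b), clear(e,e), clear(f,f), holds(c), inpos(a), inpos(b), inpos(c), inpos(f)}
3. step(f,e)  →  {above(a), above(c), above(e), clear(c,c), clear(c,e), clear(e,b), clear(e,e), clear(f,e), holds(c), holds(f), inpos(a), inpos(b), inpos(c), inpos(f)}
4. bind(c,f)  →  {above(a), above(c), above(e), clear(c,e), clear(c,f), clear(e,b), clear(e,e), clear(f,e), holds(c), holds(f), inpos(a), inpos(b), inpos(c), inpos(f)}

grab(f); move(c,a); step(f,e); bind(c,f)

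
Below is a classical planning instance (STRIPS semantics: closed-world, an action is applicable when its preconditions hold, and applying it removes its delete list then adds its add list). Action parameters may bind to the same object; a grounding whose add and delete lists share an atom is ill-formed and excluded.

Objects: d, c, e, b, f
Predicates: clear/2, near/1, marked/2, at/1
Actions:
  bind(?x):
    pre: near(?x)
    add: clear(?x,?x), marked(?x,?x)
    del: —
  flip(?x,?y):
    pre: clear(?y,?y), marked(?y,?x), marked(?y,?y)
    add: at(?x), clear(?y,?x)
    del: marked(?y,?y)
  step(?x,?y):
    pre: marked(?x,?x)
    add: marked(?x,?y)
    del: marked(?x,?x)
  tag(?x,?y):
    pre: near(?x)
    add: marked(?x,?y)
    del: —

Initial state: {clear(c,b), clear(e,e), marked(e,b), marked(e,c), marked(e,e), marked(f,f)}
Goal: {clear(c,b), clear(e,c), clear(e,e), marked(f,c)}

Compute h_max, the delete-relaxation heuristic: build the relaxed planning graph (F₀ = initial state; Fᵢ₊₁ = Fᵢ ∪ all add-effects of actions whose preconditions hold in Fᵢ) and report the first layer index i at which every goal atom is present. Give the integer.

1

F0 = init (6 atoms)
F1 = F0 ∪ {at(b), at(c), at(e), clear(e,b), clear(e,c), marked(e,d), marked(e,f), marked(f,b), marked(f,c), marked(f,d), marked(f,e)}  (17 atoms)
goal ⊆ F1  ⇒  h_max = 1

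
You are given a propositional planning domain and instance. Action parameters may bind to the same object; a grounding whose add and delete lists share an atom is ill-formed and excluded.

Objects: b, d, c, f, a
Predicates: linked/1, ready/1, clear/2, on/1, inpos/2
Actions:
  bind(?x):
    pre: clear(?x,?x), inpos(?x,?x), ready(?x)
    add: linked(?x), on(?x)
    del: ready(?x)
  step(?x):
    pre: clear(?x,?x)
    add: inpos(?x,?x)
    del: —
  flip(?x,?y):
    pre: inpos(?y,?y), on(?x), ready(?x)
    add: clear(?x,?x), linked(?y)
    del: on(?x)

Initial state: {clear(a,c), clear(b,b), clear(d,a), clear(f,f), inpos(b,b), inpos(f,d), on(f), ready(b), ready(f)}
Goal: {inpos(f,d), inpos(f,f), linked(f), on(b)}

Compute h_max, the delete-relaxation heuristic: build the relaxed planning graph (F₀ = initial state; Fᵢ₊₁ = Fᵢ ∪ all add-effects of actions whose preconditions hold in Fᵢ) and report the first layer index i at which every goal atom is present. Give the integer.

F0 = init (9 atoms)
F1 = F0 ∪ {inpos(f,f), linked(b), on(b)}  (12 atoms)
F2 = F1 ∪ {linked(f)}  (13 atoms)
goal ⊆ F2  ⇒  h_max = 2

2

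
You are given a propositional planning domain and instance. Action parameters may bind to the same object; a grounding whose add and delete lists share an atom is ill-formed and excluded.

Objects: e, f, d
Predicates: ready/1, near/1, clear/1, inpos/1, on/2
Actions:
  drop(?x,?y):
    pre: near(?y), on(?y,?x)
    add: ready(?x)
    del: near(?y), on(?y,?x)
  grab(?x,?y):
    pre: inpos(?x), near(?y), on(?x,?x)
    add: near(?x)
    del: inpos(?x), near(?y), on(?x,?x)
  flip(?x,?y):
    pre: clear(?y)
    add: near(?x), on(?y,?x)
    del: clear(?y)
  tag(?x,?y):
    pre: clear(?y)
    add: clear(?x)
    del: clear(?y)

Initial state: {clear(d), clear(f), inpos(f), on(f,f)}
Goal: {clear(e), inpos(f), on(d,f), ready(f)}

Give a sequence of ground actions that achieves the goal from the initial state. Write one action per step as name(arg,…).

flip(f,d); drop(f,f); tag(e,f)

1. flip(f,d)  →  {clear(f), inpos(f), near(f), on(d,f), on(f,f)}
2. drop(f,f)  →  {clear(f), inpos(f), on(d,f), ready(f)}
3. tag(e,f)  →  {clear(e), inpos(f), on(d,f), ready(f)}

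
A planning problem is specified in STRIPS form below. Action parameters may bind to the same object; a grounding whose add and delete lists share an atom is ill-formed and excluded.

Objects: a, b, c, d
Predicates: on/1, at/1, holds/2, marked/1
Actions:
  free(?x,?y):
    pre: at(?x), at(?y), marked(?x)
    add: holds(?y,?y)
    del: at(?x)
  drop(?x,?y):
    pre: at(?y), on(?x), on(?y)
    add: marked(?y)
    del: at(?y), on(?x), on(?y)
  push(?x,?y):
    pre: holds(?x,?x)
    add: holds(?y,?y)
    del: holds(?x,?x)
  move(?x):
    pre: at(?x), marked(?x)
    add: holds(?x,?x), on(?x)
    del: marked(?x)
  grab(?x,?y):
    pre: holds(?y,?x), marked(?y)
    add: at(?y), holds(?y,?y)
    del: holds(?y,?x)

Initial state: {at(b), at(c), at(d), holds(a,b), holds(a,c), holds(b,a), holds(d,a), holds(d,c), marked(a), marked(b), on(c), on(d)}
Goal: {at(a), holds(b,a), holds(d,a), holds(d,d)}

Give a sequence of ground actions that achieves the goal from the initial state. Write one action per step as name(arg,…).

free(b,d); grab(b,a)

1. free(b,d)  →  {at(c), at(d), holds(a,b), holds(a,c), holds(b,a), holds(d,a), holds(d,c), holds(d,d), marked(a), marked(b), on(c), on(d)}
2. grab(b,a)  →  {at(a), at(c), at(d), holds(a,a), holds(a,c), holds(b,a), holds(d,a), holds(d,c), holds(d,d), marked(a), marked(b), on(c), on(d)}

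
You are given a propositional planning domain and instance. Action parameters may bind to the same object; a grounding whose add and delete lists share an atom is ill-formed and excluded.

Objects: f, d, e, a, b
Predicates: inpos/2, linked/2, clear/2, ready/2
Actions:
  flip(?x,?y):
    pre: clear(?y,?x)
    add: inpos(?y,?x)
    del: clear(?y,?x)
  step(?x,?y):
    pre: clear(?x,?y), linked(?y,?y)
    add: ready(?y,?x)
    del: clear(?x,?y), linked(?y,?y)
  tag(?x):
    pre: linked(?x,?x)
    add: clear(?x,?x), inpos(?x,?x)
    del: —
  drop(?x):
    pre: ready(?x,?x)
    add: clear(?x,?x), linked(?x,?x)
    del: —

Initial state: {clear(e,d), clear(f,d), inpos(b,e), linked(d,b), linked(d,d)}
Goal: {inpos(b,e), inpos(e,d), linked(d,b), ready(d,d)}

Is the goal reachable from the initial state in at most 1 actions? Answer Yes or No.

1. flip(d,e)  →  {clear(f,d), inpos(b,e), inpos(e,d), linked(d,b), linked(d,d)}
2. tag(d)  →  {clear(d,d), clear(f,d), inpos(b,e), inpos(d,d), inpos(e,d), linked(d,b), linked(d,d)}
3. step(d,d)  →  {clear(f,d), inpos(b,e), inpos(d,d), inpos(e,d), linked(d,b), ready(d,d)}
optimal plan length = 3; 3 > 1

No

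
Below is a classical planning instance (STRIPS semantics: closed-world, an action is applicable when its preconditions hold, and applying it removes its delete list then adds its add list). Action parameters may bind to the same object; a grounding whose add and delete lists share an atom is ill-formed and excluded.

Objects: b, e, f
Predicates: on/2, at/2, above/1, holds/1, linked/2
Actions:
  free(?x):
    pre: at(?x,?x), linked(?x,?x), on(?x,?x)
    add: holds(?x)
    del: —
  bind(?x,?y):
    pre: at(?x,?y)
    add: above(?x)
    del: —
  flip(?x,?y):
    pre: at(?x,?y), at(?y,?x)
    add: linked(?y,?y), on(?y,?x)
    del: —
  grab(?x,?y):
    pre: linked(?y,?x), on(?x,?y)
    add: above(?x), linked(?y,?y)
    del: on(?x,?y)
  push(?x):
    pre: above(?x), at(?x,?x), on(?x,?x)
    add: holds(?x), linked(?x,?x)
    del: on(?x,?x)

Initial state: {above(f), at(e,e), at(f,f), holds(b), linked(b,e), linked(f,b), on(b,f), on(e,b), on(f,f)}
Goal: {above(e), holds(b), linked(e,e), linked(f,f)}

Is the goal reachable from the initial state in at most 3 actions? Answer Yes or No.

Yes

1. bind(e,e)  →  {above(e), above(f), at(e,e), at(f,f), holds(b), linked(b,e), linked(f,b), on(b,f), on(e,b), on(f,f)}
2. flip(e,e)  →  {above(e), above(f), at(e,e), at(f,f), holds(b), linked(b,e), linked(e,e), linked(f,b), on(b,f), on(e,b), on(e,e), on(f,f)}
3. flip(f,f)  →  {above(e), above(f), at(e,e), at(f,f), holds(b), linked(b,e), linked(e,e), linked(f,b), linked(f,f), on(b,f), on(e,b), on(e,e), on(f,f)}
optimal plan length = 3; 3 ≤ 3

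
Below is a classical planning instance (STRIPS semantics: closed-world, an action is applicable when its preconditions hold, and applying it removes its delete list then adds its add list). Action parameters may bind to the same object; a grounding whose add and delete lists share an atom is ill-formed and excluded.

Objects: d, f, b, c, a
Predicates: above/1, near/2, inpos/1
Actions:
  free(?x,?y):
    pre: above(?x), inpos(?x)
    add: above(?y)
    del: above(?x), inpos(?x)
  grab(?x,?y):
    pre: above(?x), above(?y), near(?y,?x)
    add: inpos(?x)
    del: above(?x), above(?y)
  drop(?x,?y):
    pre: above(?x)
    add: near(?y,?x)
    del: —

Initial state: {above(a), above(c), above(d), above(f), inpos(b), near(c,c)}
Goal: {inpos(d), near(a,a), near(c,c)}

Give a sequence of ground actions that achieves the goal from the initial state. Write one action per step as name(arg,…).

drop(d,d); grab(d,d); drop(a,a)

1. drop(d,d)  →  {above(a), above(c), above(d), above(f), inpos(b), near(c,c), near(d,d)}
2. grab(d,d)  →  {above(a), above(c), above(f), inpos(b), inpos(d), near(c,c), near(d,d)}
3. drop(a,a)  →  {above(a), above(c), above(f), inpos(b), inpos(d), near(a,a), near(c,c), near(d,d)}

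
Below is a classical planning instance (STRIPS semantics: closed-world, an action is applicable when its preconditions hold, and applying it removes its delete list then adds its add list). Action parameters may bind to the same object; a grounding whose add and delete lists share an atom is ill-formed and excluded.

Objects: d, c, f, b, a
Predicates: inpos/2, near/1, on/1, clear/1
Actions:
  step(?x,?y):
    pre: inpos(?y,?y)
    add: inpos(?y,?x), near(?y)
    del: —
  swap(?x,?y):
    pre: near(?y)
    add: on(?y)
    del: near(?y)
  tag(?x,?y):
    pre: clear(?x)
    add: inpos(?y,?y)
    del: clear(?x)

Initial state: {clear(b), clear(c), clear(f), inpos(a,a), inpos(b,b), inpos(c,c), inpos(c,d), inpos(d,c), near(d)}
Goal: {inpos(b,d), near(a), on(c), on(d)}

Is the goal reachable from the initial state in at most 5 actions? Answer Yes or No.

1. step(d,c)  →  {clear(b), clear(c), clear(f), inpos(a,a), inpos(b,b), inpos(c,c), inpos(c,d), inpos(d,c), near(c), near(d)}
2. step(d,b)  →  {clear(b), clear(c), clear(f), inpos(a,a), inpos(b,b), inpos(b,d), inpos(c,c), inpos(c,d), inpos(d,c), near(b), near(c), near(d)}
3. step(d,a)  →  {clear(b), clear(c), clear(f), inpos(a,a), inpos(a,d), inpos(b,b), inpos(b,d), inpos(c,c), inpos(c,d), inpos(d,c), near(a), near(b), near(c), near(d)}
4. swap(d,d)  →  {clear(b), clear(c), clear(f), inpos(a,a), inpos(a,d), inpos(b,b), inpos(b,d), inpos(c,c), inpos(c,d), inpos(d,c), near(a), near(b), near(c), on(d)}
5. swap(d,c)  →  {clear(b), clear(c), clear(f), inpos(a,a), inpos(a,d), inpos(b,b), inpos(b,d), inpos(c,c), inpos(c,d), inpos(d,c), near(a), near(b), on(c), on(d)}
optimal plan length = 5; 5 ≤ 5

Yes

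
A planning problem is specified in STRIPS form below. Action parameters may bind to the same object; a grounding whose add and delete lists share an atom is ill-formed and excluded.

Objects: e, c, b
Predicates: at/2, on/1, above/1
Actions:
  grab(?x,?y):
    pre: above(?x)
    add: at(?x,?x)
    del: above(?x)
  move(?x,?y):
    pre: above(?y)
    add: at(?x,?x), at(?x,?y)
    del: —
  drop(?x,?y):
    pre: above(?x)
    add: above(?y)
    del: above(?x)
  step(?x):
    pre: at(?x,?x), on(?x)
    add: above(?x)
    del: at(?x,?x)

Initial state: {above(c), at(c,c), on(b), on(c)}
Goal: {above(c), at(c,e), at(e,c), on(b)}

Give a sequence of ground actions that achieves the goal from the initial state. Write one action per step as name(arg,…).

move(e,c); drop(c,e); move(c,e); drop(e,c)

1. move(e,c)  →  {above(c), at(c,c), at(e,c), at(e,e), on(b), on(c)}
2. drop(c,e)  →  {above(e), at(c,c), at(e,c), at(e,e), on(b), on(c)}
3. move(c,e)  →  {above(e), at(c,c), at(c,e), at(e,c), at(e,e), on(b), on(c)}
4. drop(e,c)  →  {above(c), at(c,c), at(c,e), at(e,c), at(e,e), on(b), on(c)}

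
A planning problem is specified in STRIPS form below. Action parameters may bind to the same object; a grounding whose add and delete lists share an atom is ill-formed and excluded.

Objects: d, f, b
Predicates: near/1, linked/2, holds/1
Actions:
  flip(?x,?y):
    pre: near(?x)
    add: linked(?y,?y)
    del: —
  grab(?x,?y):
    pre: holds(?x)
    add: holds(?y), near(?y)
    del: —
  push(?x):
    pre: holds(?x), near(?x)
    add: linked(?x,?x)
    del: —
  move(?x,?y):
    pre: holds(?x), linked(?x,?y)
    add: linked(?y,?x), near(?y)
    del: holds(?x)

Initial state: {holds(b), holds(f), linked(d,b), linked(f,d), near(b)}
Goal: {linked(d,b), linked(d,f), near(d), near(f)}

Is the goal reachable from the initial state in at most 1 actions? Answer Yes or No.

No

1. grab(f,f)  →  {holds(b), holds(f), linked(d,b), linked(f,d), near(b), near(f)}
2. move(f,d)  →  {holds(b), linked(d,b), linked(d,f), linked(f,d), near(b), near(d), near(f)}
optimal plan length = 2; 2 > 1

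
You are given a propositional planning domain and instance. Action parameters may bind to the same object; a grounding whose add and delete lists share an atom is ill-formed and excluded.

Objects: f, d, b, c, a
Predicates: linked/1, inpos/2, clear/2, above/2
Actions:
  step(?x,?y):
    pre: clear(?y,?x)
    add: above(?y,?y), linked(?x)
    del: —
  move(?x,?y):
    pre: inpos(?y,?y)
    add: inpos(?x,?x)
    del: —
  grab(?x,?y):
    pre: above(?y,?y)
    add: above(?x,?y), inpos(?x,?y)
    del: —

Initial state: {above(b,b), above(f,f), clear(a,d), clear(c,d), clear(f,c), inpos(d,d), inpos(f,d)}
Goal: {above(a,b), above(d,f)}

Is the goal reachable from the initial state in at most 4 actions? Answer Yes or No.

1. grab(d,f)  →  {above(b,b), above(d,f), above(f,f), clear(a,d), clear(c,d), clear(f,c), inpos(d,d), inpos(d,f), inpos(f,d)}
2. grab(a,b)  →  {above(a,b), above(b,b), above(d,f), above(f,f), clear(a,d), clear(c,d), clear(f,c), inpos(a,b), inpos(d,d), inpos(d,f), inpos(f,d)}
optimal plan length = 2; 2 ≤ 4

Yes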